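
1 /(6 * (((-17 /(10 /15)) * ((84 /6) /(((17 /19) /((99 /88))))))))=-4 /10773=-0.00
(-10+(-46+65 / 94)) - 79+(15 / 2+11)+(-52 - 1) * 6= -20389 / 47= -433.81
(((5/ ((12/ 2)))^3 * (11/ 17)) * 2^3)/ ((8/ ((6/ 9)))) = 0.25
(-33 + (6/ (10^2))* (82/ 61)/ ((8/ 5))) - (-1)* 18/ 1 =-36477/ 2440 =-14.95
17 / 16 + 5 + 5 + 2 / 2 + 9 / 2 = 265 / 16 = 16.56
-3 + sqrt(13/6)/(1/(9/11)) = -3 + 3 * sqrt(78)/22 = -1.80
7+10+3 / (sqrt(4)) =37 / 2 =18.50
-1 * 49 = -49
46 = 46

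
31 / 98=0.32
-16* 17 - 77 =-349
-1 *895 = -895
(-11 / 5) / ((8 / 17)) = -187 / 40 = -4.68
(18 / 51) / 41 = 6 / 697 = 0.01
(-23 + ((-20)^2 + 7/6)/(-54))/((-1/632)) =1557722/81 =19231.14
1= 1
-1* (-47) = 47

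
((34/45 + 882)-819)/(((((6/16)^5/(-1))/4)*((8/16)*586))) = -376045568/3203955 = -117.37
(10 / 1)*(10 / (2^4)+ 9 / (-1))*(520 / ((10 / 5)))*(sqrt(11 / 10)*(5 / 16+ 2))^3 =-485306393*sqrt(110) / 16384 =-310665.06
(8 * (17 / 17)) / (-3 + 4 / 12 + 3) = 24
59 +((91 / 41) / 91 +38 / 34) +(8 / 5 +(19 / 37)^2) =295827184 / 4770965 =62.01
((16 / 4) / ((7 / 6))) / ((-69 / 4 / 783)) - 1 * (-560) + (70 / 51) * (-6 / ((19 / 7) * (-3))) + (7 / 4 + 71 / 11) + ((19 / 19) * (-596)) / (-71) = 421.98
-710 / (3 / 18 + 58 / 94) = -200220 / 221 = -905.97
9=9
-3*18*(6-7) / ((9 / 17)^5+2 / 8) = 306689112 / 1656053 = 185.19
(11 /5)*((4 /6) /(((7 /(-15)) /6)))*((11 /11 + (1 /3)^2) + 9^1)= -190.67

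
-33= -33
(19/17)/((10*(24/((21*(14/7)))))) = 133/680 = 0.20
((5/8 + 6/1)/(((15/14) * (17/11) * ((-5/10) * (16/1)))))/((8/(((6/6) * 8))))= -4081/8160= -0.50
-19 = -19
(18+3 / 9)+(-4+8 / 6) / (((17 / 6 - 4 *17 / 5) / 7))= 19445 / 969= 20.07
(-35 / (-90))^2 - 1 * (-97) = 31477 / 324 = 97.15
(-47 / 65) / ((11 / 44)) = -188 / 65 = -2.89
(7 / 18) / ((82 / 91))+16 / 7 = 28075 / 10332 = 2.72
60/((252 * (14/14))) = 5/21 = 0.24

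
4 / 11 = 0.36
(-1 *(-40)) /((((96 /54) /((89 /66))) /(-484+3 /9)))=-14674.89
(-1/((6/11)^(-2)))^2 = 1296/14641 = 0.09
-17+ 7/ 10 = -163/ 10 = -16.30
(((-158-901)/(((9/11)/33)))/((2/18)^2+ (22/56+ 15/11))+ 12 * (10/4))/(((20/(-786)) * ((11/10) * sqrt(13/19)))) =418262061222 * sqrt(247)/6310447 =1041686.00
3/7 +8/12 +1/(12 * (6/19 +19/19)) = 811/700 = 1.16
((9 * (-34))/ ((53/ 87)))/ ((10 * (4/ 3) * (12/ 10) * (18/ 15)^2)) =-36975/ 1696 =-21.80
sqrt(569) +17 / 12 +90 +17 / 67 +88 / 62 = sqrt(569) +2320169 / 24924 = 116.94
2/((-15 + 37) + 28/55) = 55/619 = 0.09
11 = 11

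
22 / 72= 11 / 36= 0.31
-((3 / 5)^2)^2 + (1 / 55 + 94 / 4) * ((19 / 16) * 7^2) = 301033613 / 220000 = 1368.33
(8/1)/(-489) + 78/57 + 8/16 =34415/18582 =1.85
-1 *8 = -8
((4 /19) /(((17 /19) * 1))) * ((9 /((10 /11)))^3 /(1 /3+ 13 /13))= 2910897 /17000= 171.23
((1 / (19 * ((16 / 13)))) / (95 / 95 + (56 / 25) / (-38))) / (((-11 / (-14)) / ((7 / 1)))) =15925 / 39336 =0.40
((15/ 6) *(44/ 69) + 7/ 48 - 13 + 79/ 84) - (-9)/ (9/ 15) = 12057/ 2576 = 4.68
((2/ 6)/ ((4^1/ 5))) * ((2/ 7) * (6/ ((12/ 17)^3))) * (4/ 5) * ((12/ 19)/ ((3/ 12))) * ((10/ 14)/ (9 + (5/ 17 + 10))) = 417605/ 2748312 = 0.15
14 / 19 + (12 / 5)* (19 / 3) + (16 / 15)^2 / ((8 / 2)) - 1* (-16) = 137746 / 4275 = 32.22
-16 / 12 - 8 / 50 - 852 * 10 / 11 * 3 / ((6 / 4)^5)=-2283088 / 7425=-307.49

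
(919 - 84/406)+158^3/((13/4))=457886577/377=1214553.25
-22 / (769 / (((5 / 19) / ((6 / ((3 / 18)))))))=-55 / 262998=-0.00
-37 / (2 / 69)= -2553 / 2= -1276.50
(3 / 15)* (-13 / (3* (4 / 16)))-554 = -8362 / 15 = -557.47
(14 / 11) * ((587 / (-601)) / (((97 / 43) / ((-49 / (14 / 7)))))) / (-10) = -8657663 / 6412670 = -1.35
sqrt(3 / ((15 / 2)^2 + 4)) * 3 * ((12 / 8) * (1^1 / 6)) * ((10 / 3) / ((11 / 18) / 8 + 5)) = 720 * sqrt(723) / 176171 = 0.11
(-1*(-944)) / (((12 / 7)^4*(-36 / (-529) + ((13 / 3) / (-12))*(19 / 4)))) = -74937611 / 1129311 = -66.36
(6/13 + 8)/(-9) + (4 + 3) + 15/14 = 11681/1638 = 7.13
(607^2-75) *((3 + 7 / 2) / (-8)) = -2394431 / 8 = -299303.88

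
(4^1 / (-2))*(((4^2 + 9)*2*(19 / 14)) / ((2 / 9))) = -4275 / 7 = -610.71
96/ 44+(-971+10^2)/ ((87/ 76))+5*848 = 3331612/ 957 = 3481.31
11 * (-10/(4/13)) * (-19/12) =13585/24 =566.04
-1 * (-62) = 62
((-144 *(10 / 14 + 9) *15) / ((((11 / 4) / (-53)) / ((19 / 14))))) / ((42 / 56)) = 394421760 / 539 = 731765.79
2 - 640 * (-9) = 5762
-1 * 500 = -500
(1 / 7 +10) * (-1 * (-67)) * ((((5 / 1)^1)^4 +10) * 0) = 0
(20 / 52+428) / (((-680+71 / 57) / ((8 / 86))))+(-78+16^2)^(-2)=-40208561537 / 685234652284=-0.06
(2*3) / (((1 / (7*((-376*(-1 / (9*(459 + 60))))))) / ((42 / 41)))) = 3.46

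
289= 289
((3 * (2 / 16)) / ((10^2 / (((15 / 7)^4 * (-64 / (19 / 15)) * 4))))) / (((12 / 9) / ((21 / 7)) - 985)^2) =-59049000 / 3581881666699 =-0.00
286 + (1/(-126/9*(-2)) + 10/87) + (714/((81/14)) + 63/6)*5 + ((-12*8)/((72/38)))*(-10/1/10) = 22063313/21924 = 1006.35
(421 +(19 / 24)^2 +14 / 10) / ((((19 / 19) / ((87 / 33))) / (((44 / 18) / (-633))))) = -35331193 / 8203680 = -4.31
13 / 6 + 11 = 79 / 6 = 13.17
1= 1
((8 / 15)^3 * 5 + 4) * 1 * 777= 831908 / 225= 3697.37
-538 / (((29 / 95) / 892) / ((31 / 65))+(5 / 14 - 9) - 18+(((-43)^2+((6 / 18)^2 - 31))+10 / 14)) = -17807500872 / 59320269361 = -0.30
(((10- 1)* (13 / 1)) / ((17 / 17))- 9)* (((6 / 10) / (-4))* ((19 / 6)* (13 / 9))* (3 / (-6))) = 741 / 20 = 37.05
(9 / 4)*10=45 / 2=22.50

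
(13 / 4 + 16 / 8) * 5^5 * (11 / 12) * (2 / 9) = 240625 / 72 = 3342.01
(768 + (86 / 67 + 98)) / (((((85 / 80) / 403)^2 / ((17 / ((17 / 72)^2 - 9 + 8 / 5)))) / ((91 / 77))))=-341322867.34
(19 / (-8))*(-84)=399 / 2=199.50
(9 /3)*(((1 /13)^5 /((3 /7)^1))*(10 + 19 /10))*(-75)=-12495 /742586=-0.02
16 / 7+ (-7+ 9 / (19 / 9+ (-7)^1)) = -2019 / 308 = -6.56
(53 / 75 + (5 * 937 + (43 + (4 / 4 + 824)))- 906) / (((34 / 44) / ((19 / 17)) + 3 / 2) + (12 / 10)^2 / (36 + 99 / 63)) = 9580143463 / 4596027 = 2084.44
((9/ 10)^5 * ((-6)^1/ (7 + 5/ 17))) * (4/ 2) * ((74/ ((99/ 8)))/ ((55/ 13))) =-160947891/ 117218750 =-1.37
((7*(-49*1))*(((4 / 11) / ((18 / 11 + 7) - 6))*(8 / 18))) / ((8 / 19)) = -13034 / 261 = -49.94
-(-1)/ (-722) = -1/ 722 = -0.00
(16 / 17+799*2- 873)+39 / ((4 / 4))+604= 23272 / 17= 1368.94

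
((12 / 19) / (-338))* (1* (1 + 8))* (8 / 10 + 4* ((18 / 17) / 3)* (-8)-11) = 98658 / 272935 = 0.36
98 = 98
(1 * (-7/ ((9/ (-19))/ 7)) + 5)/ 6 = 488/ 27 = 18.07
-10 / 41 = -0.24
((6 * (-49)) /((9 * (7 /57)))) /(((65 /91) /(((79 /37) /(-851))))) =147098 /157435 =0.93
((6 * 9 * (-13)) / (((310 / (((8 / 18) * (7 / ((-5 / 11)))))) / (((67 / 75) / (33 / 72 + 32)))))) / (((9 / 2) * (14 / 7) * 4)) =536536 / 45279375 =0.01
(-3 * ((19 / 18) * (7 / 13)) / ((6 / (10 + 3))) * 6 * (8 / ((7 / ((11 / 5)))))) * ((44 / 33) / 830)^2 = -3344 / 23250375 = -0.00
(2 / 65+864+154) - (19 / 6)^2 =2358727 / 2340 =1008.00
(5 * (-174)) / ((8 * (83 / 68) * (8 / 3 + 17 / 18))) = -26622 / 1079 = -24.67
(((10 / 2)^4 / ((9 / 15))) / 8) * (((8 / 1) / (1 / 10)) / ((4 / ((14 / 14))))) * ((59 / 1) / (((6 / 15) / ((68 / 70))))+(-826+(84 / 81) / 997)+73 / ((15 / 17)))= -883250115625 / 565299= -1562447.69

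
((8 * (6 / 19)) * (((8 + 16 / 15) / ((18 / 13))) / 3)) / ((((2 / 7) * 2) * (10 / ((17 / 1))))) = 210392 / 12825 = 16.40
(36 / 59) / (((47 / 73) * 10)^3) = 3501153 / 1531389250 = 0.00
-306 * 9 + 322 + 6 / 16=-19453 / 8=-2431.62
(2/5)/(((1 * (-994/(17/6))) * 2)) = -17/29820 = -0.00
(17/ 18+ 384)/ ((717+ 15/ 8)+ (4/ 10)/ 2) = 0.54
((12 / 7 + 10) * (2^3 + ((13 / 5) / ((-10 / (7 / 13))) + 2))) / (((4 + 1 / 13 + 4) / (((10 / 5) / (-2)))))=-262769 / 18375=-14.30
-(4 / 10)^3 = -8 / 125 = -0.06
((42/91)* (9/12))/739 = 9/19214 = 0.00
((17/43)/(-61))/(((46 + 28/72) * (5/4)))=-1224/10951025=-0.00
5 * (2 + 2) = 20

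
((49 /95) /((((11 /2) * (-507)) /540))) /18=-196 /35321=-0.01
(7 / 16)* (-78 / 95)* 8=-273 / 95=-2.87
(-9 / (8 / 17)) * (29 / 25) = -4437 / 200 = -22.18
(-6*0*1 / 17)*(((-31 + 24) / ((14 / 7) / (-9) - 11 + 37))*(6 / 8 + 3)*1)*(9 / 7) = 0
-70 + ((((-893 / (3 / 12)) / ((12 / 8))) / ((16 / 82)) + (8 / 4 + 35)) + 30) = -12207.33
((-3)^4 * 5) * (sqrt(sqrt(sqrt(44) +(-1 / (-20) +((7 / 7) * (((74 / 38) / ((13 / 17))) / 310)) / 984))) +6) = 27 * 4709055^(3 / 4) * (3767873 +150689760 * sqrt(11))^(1 / 4) / 627874 +2430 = 3081.18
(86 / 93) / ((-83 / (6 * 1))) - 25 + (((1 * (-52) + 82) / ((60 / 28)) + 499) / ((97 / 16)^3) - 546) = -568.76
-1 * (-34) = 34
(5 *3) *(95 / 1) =1425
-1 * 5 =-5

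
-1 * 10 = -10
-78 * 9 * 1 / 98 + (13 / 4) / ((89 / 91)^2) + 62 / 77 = -50556101 / 17077676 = -2.96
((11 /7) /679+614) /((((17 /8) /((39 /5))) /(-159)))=-144773655624 /404005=-358346.20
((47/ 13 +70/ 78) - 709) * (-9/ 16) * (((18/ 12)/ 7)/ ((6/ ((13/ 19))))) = 9.68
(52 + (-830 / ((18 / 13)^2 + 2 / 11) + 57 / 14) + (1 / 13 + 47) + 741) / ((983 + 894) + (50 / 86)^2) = 0.24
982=982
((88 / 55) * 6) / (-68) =-12 / 85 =-0.14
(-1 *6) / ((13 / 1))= -6 / 13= -0.46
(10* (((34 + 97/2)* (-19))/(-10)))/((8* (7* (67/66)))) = 103455/3752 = 27.57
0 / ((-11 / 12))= 0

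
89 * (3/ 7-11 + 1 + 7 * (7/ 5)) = 712/ 35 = 20.34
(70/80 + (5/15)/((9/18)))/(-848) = -37/20352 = -0.00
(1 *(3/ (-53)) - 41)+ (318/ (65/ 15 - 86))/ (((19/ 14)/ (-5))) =-188284/ 7049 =-26.71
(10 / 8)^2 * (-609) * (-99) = 1507275 / 16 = 94204.69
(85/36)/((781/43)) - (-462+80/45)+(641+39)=10687381/9372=1140.35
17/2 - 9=-1/2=-0.50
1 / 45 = 0.02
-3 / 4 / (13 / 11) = -33 / 52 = -0.63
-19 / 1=-19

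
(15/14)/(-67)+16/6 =7459/2814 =2.65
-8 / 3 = -2.67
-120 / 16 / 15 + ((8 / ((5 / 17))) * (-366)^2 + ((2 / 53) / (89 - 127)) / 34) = 311874173104 / 85595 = 3643602.70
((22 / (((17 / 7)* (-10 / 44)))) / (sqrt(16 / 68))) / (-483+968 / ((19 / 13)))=-32186* sqrt(17) / 289595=-0.46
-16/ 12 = -4/ 3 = -1.33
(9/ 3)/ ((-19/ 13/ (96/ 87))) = -1248/ 551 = -2.26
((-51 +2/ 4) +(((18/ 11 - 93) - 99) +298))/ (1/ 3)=3771/ 22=171.41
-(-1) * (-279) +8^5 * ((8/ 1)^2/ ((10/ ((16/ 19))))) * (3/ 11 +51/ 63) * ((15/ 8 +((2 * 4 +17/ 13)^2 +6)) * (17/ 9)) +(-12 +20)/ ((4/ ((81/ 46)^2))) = 12683038729683029/ 371729358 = 34119012.82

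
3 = 3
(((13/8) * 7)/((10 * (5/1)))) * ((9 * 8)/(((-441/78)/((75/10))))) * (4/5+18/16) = -16731/400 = -41.83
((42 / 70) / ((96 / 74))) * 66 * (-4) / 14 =-1221 / 140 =-8.72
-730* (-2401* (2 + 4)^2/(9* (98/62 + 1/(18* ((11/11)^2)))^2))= 2182948094880/833569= 2618797.12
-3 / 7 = -0.43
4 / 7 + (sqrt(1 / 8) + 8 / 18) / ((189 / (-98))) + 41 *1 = 70321 / 1701 - 7 *sqrt(2) / 54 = 41.16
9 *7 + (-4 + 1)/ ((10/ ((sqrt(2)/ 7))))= 63-3 *sqrt(2)/ 70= 62.94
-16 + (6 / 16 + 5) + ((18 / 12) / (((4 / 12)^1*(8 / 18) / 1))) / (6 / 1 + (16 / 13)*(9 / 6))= -2539 / 272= -9.33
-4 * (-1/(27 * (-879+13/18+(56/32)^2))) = -64/378093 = -0.00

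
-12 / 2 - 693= -699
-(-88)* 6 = 528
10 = 10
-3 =-3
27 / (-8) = -27 / 8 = -3.38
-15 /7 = -2.14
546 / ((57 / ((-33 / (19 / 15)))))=-90090 / 361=-249.56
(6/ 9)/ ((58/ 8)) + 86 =7490/ 87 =86.09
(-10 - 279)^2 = 83521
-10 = -10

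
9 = 9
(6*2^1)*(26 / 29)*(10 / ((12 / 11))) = 98.62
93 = 93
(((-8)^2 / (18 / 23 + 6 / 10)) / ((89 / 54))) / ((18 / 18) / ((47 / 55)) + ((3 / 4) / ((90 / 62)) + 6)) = 373593600 / 102250409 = 3.65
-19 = -19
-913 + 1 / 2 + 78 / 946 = -863147 / 946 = -912.42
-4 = -4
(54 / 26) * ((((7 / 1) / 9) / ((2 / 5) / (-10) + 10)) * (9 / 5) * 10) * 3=8.76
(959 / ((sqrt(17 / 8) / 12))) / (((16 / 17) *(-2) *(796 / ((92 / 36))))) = -22057 *sqrt(34) / 9552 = -13.46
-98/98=-1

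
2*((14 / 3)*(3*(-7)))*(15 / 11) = -2940 / 11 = -267.27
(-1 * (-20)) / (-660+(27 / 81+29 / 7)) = -210 / 6883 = -0.03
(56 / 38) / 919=28 / 17461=0.00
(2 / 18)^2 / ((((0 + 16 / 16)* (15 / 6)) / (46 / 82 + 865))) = 70976 / 16605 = 4.27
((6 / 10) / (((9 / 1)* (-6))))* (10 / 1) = -1 / 9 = -0.11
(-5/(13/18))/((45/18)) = -36/13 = -2.77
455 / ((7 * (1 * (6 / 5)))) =325 / 6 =54.17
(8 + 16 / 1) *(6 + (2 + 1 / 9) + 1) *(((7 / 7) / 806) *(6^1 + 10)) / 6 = 2624 / 3627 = 0.72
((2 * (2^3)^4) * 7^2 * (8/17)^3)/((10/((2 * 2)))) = 411041792/24565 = 16732.82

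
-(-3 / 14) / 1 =3 / 14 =0.21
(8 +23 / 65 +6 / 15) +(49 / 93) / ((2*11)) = 1167359 / 132990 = 8.78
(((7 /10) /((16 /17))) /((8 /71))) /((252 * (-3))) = -1207 /138240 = -0.01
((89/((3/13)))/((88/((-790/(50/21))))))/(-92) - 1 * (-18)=1368461/40480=33.81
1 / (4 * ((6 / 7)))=7 / 24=0.29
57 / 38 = 3 / 2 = 1.50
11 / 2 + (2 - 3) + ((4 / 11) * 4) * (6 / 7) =885 / 154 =5.75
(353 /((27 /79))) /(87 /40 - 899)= -1115480 /968571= -1.15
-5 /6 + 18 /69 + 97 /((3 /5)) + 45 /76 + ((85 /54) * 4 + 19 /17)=135674543 /802332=169.10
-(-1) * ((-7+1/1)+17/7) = -25/7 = -3.57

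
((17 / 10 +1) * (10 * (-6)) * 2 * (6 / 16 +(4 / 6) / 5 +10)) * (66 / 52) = -86427 / 20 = -4321.35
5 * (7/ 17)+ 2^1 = 69/ 17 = 4.06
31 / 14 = 2.21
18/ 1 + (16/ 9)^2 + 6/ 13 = 22768/ 1053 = 21.62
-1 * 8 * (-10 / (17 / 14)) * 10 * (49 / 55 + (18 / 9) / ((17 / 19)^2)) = 120671040 / 54043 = 2232.87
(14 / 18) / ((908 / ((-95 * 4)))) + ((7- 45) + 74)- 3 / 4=285403 / 8172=34.92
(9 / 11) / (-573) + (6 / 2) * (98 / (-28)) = -44127 / 4202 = -10.50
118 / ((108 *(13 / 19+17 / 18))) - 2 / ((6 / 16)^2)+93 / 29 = -1503848 / 145377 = -10.34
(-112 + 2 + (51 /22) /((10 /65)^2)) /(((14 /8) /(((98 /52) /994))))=-1061 /81224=-0.01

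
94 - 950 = -856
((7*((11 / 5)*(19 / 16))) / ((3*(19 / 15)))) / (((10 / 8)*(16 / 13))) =1001 / 320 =3.13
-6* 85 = -510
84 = 84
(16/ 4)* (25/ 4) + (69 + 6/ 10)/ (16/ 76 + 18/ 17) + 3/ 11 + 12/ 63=19011712/ 236775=80.29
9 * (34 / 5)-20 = 41.20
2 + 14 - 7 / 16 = 249 / 16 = 15.56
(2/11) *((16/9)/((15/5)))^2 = 512/8019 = 0.06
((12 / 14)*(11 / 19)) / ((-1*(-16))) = 33 / 1064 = 0.03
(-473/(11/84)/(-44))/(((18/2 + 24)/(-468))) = -140868/121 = -1164.20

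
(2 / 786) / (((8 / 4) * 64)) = 1 / 50304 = 0.00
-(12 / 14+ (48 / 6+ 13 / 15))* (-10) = 2042 / 21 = 97.24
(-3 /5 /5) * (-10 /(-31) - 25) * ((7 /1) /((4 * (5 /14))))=22491 /1550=14.51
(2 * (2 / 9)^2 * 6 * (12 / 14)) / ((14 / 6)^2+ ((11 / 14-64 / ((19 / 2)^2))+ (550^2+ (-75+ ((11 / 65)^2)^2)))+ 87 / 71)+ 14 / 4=3.50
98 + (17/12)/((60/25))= 14197/144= 98.59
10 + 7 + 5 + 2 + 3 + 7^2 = 76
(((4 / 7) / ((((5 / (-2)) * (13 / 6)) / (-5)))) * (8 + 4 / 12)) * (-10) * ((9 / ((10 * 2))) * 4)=-7200 / 91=-79.12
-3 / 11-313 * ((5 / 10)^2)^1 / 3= -3479 / 132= -26.36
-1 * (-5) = 5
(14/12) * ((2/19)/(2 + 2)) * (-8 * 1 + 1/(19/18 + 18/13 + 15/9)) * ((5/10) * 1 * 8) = -52178/54777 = -0.95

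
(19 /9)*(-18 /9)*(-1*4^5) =38912 /9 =4323.56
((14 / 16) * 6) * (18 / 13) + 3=267 / 26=10.27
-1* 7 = -7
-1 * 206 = -206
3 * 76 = 228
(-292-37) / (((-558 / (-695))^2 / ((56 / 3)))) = -9527.17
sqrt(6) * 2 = 2 * sqrt(6) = 4.90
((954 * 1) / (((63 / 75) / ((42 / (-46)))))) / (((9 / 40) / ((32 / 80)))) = -42400 / 23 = -1843.48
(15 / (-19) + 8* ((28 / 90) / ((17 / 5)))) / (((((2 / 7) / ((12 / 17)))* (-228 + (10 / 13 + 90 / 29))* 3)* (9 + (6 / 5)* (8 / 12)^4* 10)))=1322139 / 71219016776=0.00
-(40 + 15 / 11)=-41.36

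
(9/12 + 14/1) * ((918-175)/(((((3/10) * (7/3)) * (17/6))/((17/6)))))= 219185/14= 15656.07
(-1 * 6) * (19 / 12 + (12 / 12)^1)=-31 / 2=-15.50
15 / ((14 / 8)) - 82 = -514 / 7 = -73.43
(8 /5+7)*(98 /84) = 301 /30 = 10.03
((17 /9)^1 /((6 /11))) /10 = 187 /540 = 0.35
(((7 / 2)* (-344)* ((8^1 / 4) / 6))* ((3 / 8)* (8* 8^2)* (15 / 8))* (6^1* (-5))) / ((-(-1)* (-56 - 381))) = -4334400 / 437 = -9918.54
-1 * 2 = -2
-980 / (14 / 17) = -1190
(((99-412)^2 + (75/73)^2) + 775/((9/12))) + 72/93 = 49066166206/495597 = 99004.16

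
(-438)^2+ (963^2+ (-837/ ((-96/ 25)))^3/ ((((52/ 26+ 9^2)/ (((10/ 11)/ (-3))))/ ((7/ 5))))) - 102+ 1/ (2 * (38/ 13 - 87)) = 17431749674080993/ 16349741056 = 1066178.95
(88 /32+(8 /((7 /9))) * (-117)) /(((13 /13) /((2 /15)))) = -33619 /210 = -160.09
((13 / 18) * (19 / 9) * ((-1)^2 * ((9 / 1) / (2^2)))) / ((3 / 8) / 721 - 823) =-178087 / 42723549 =-0.00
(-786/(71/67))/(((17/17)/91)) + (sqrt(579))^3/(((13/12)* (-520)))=-4792242/71 - 1737* sqrt(579)/1690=-67521.10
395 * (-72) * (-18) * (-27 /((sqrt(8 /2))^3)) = -1727730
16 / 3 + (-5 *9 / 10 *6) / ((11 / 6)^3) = 3800 / 3993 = 0.95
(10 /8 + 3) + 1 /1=21 /4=5.25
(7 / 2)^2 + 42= 217 / 4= 54.25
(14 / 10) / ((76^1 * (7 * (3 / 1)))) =1 / 1140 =0.00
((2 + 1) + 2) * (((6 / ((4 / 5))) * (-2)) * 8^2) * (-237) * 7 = 7963200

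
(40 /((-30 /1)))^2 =16 /9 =1.78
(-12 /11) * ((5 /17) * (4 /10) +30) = -6144 /187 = -32.86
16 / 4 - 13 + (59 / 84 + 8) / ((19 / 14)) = -295 / 114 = -2.59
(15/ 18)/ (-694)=-5/ 4164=-0.00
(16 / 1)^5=1048576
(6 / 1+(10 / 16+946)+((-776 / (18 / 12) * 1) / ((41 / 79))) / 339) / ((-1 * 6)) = -316791973 / 2001456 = -158.28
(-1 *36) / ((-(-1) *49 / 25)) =-900 / 49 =-18.37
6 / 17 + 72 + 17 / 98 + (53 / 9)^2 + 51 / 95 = 107.74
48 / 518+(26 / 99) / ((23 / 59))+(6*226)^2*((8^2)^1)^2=4441627381589362 / 589743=7531462656.77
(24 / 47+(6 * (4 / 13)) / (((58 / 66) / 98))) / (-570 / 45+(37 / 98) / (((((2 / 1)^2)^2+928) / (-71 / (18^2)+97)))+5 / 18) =-109614508416000 / 6559271850521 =-16.71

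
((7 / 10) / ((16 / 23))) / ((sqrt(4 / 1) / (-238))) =-19159 / 160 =-119.74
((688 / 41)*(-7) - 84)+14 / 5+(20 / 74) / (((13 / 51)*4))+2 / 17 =-664749909 / 3352570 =-198.28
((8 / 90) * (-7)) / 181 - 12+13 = 8117 / 8145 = 1.00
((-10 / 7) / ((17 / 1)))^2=100 / 14161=0.01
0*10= 0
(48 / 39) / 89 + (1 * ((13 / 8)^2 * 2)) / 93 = 243149 / 3443232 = 0.07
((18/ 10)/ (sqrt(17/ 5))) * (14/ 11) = 126 * sqrt(85)/ 935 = 1.24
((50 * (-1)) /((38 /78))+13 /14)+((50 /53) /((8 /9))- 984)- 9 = -30836321 /28196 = -1093.64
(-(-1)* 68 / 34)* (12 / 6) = 4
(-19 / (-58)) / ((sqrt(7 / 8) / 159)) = 3021*sqrt(14) / 203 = 55.68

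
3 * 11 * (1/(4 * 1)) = 33/4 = 8.25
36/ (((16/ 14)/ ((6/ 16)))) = 189/ 16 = 11.81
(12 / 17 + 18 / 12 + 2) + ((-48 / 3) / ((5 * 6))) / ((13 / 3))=9023 / 2210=4.08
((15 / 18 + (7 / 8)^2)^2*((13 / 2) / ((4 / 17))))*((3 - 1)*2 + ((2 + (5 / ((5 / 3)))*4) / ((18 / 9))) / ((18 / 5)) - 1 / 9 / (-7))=15642600779 / 37158912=420.96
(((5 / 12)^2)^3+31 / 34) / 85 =46548377 / 4314746880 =0.01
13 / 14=0.93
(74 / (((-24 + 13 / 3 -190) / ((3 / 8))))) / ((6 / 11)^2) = -121 / 272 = -0.44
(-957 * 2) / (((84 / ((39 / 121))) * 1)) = -1131 / 154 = -7.34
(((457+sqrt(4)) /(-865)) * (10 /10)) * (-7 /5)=3213 /4325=0.74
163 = 163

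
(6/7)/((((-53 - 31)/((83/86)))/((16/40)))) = -83/21070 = -0.00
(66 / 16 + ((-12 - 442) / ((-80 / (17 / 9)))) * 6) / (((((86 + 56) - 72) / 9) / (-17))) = -418863 / 2800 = -149.59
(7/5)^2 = 49/25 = 1.96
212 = 212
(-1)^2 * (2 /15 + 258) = 3872 /15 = 258.13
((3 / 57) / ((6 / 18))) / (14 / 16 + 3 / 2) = 24 / 361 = 0.07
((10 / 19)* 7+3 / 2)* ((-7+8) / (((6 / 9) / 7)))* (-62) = -128247 / 38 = -3374.92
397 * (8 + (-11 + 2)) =-397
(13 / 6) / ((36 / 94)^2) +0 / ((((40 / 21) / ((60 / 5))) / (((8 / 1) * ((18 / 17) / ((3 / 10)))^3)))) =28717 / 1944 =14.77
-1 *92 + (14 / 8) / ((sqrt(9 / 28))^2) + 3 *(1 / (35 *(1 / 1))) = -27238 / 315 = -86.47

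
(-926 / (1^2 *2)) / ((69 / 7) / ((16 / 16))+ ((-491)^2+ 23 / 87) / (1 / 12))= -93989 / 587275961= -0.00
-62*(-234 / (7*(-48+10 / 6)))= -43524 / 973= -44.73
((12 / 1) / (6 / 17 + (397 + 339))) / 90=17 / 93885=0.00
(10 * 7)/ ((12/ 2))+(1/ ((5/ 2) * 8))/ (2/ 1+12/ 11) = 23833/ 2040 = 11.68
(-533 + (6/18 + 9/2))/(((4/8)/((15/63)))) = -15845/63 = -251.51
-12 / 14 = -6 / 7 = -0.86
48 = 48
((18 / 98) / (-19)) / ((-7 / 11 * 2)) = 99 / 13034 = 0.01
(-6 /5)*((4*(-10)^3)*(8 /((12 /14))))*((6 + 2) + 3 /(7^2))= 2528000 /7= 361142.86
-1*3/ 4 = -3/ 4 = -0.75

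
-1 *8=-8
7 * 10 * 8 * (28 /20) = 784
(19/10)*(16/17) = 152/85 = 1.79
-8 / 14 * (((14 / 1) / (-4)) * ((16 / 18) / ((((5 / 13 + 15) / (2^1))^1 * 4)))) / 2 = 13 / 450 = 0.03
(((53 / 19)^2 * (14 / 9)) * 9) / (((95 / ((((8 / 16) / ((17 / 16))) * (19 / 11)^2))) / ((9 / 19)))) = 2831472 / 3712885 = 0.76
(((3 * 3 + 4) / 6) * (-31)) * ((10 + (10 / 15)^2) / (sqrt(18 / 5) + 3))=-143.24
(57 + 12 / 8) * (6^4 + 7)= 152451 / 2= 76225.50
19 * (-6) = -114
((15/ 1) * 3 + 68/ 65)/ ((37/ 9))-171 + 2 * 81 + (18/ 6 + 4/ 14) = 92359/ 16835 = 5.49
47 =47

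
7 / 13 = 0.54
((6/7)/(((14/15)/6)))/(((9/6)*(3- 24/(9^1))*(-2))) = -270/49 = -5.51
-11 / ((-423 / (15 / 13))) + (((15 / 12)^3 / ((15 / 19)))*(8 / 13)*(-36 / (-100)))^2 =503869 / 1525056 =0.33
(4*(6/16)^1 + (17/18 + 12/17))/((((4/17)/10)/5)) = 6025/9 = 669.44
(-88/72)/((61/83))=-913/549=-1.66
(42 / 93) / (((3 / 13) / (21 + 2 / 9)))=34762 / 837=41.53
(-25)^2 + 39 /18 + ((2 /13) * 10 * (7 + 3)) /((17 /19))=854423 /1326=644.36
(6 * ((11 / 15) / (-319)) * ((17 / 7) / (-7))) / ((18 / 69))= 391 / 21315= 0.02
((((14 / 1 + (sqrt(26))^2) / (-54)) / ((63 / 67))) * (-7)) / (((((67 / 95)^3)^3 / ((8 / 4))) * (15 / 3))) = 51.10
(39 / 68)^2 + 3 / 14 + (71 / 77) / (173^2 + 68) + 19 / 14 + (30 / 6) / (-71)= 1387680060031 / 758306401776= 1.83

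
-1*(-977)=977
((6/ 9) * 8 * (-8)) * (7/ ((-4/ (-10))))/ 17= -2240/ 51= -43.92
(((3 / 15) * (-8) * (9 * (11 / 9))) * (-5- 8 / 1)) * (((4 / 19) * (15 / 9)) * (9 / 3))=4576 / 19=240.84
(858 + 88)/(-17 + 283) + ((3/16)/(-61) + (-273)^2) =9674921681/129808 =74532.55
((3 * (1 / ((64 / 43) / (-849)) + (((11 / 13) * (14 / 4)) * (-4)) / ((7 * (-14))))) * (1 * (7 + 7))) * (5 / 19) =-49821495 / 7904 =-6303.33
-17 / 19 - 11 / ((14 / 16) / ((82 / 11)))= -94.61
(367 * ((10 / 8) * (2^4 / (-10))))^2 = 538756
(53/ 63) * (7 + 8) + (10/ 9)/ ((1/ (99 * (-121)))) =-279245/ 21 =-13297.38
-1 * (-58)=58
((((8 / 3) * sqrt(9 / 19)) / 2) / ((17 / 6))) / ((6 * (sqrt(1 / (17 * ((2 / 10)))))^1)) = 4 * sqrt(1615) / 1615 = 0.10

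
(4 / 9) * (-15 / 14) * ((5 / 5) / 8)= -5 / 84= -0.06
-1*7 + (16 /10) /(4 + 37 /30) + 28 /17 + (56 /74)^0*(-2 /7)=-99635 /18683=-5.33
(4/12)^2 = 1/9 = 0.11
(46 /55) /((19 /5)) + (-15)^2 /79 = 50659 /16511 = 3.07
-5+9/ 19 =-86/ 19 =-4.53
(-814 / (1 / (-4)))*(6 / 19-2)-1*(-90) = -102482 / 19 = -5393.79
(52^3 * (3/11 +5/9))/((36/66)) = 5764928/27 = 213515.85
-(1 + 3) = -4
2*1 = 2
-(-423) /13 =423 /13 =32.54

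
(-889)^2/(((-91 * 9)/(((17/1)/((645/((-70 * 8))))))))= 214967312/15093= 14242.85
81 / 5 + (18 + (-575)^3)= -950546704 / 5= -190109340.80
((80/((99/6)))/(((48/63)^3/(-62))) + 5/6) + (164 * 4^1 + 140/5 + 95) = 211553/2112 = 100.17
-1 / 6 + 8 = 47 / 6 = 7.83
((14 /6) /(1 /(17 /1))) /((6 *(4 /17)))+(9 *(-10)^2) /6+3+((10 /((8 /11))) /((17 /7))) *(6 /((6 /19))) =353333 /1224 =288.67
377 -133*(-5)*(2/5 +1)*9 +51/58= 507899/58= 8756.88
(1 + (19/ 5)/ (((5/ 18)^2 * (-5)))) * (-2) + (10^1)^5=62511062/ 625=100017.70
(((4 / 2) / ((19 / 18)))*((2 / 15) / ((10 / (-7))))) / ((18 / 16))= -224 / 1425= -0.16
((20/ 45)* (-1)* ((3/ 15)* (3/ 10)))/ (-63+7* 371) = -0.00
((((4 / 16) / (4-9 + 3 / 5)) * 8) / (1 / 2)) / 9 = -0.10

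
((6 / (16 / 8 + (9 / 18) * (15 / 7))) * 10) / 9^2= 280 / 1161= 0.24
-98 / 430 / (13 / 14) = -0.25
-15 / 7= -2.14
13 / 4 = 3.25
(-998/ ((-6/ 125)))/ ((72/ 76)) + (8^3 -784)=1170437/ 54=21674.76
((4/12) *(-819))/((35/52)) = -2028/5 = -405.60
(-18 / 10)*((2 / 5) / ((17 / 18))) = -324 / 425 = -0.76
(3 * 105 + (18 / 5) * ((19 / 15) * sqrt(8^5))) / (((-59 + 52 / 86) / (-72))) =12040 / 31 + 1673216 * sqrt(2) / 2325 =1406.14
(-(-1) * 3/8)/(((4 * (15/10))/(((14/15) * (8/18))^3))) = 10976/2460375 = 0.00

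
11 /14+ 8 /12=61 /42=1.45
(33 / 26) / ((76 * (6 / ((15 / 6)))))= 55 / 7904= 0.01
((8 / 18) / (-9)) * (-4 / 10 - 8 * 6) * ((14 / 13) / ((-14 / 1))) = -968 / 5265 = -0.18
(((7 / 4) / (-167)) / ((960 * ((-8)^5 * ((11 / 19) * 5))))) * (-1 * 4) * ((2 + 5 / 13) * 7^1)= -28861 / 3756156518400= -0.00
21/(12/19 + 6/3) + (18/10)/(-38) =3768/475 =7.93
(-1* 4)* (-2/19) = 8/19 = 0.42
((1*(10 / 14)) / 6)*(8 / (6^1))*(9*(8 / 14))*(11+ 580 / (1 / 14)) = 325240 / 49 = 6637.55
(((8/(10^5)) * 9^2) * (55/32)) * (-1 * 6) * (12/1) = -8019/10000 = -0.80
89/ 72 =1.24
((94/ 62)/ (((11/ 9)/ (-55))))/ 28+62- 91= -27287/ 868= -31.44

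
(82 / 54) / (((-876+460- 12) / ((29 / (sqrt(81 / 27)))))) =-1189 * sqrt(3) / 34668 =-0.06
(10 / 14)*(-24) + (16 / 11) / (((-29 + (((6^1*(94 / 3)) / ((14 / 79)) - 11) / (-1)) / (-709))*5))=-450985328 / 26291265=-17.15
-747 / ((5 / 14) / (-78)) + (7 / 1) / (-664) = 541640701 / 3320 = 163144.79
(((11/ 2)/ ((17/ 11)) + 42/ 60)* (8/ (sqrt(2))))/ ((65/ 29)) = 41992* sqrt(2)/ 5525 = 10.75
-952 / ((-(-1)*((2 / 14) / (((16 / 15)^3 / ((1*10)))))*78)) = -6823936 / 658125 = -10.37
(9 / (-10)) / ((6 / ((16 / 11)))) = -12 / 55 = -0.22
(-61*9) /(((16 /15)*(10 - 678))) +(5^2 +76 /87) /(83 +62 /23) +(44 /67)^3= 747259174163581 /551222238132288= 1.36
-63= -63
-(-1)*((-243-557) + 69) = -731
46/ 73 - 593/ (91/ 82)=-3545512/ 6643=-533.72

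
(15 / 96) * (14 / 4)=35 / 64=0.55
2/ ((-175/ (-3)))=6/ 175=0.03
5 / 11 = 0.45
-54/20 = -27/10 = -2.70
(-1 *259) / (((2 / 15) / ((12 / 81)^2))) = -42.63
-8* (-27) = 216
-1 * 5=-5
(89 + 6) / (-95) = -1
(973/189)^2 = 19321/729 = 26.50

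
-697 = -697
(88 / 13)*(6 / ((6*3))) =88 / 39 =2.26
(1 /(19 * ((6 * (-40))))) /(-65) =1 /296400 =0.00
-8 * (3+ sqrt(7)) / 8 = -5.65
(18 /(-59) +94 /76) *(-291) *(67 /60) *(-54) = 366563097 /22420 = 16349.83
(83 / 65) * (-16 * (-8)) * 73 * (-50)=-7755520 / 13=-596578.46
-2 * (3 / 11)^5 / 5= -486 / 805255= -0.00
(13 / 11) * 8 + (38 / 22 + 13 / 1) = 266 / 11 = 24.18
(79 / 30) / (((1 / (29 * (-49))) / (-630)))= 2357439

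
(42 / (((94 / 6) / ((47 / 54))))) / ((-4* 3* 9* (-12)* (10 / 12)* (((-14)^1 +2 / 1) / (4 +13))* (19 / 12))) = -119 / 61560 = -0.00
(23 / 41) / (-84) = -23 / 3444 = -0.01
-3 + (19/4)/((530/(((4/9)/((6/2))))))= -42911/14310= -3.00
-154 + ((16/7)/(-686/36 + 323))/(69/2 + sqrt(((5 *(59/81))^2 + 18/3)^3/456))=-892153701084575648074318/5793214160524924732291-38689551032256 *sqrt(14408574)/5793214160524924732291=-154.00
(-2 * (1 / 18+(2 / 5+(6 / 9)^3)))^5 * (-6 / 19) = 689461762486 / 283988784375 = 2.43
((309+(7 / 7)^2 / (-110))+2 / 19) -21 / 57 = 645241 / 2090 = 308.73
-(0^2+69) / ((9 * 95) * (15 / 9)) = -23 / 475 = -0.05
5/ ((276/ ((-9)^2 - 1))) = 100/ 69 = 1.45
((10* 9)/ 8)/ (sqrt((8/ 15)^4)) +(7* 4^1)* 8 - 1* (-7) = 69261/ 256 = 270.55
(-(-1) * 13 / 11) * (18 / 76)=117 / 418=0.28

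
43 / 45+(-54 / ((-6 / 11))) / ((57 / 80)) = 119617 / 855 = 139.90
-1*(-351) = 351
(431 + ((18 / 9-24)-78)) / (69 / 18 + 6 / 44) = 10923 / 131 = 83.38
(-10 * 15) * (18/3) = -900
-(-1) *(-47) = -47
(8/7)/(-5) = -8/35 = -0.23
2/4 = 1/2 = 0.50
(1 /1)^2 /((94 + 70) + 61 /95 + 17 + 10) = 95 /18206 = 0.01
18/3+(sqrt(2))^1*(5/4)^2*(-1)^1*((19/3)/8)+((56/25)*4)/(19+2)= 482/75- 475*sqrt(2)/384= 4.68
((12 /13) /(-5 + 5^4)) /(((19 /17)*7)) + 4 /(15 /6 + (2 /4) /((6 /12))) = 306331 /267995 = 1.14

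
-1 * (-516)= 516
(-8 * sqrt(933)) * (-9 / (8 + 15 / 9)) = 216 * sqrt(933) / 29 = 227.51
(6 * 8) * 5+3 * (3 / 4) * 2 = 489 / 2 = 244.50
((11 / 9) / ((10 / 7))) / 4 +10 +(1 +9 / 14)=29879 / 2520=11.86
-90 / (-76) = 45 / 38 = 1.18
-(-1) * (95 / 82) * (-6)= -285 / 41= -6.95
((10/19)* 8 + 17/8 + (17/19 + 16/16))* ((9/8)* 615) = 6924285/1216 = 5694.31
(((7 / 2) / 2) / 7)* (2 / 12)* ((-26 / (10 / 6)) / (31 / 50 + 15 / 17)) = -1105 / 2554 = -0.43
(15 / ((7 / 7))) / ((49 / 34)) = 510 / 49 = 10.41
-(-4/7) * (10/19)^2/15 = 80/7581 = 0.01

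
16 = 16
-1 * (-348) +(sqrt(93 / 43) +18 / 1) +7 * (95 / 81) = sqrt(3999) / 43 +30311 / 81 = 375.68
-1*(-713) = 713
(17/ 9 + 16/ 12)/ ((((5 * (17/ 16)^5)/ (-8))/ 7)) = -1702887424/ 63893565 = -26.65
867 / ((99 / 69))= 6647 / 11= 604.27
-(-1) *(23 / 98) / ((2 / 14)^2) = 23 / 2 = 11.50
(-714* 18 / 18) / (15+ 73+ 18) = -357 / 53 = -6.74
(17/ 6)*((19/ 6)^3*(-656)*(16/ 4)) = -19122892/ 81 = -236085.09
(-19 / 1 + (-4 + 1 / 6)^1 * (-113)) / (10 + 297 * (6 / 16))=9940 / 2913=3.41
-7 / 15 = -0.47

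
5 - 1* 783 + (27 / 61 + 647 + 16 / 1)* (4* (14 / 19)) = 71822 / 61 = 1177.41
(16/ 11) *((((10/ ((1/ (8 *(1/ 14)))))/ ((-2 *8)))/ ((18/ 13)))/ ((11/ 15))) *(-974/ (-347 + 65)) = -633100/ 358281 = -1.77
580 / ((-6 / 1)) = -96.67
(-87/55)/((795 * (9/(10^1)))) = -58/26235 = -0.00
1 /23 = 0.04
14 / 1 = 14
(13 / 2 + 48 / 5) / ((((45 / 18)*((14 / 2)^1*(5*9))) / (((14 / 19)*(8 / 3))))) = 2576 / 64125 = 0.04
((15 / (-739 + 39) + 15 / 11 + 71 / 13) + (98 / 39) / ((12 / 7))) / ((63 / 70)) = 1490009 / 162162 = 9.19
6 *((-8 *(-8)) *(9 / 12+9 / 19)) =8928 / 19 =469.89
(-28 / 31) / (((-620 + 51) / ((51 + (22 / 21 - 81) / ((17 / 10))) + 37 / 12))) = 3357 / 299863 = 0.01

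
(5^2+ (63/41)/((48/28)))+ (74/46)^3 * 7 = 109822893/1995388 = 55.04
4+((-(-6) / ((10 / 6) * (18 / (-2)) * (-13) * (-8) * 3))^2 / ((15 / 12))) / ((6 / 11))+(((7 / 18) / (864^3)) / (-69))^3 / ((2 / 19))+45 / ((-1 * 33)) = 629815838696046766960293592364478428366429 / 238895444507333272776621629072927096832000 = 2.64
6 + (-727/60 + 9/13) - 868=-681271/780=-873.42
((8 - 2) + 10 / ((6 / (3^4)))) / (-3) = -47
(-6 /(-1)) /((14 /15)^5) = 2278125 /268912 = 8.47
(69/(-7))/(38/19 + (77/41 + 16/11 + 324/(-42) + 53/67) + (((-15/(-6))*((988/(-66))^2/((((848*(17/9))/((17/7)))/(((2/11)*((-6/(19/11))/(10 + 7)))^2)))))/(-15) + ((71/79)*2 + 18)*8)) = -9250658940743/147142208340186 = -0.06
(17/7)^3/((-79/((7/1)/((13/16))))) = -78608/50323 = -1.56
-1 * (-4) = 4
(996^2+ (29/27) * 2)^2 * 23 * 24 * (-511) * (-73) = 4924116803492195495200/243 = 20263855158404096688.07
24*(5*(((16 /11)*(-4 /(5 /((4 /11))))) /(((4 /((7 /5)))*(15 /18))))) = -64512 /3025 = -21.33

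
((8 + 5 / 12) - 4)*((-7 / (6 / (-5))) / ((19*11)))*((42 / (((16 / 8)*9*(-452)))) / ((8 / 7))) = -0.00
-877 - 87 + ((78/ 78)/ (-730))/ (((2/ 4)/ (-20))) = -70368/ 73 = -963.95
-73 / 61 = -1.20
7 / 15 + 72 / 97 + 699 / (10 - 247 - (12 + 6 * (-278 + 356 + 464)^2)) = 1033268734 / 854974005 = 1.21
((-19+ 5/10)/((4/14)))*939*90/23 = -10944045/46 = -237914.02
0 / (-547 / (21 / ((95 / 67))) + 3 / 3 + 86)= 0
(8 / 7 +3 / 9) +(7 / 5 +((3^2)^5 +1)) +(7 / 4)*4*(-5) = 6196877 / 105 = 59017.88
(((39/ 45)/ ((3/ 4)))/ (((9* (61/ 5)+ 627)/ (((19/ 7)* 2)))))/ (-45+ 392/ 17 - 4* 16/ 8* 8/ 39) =-109174/ 302396535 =-0.00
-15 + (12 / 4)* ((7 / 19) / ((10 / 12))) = -1299 / 95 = -13.67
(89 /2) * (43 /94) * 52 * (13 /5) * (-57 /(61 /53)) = -1953871023 /14335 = -136300.73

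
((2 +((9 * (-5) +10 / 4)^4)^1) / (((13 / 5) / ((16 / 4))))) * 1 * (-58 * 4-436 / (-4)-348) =-122932547235 / 52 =-2364087446.83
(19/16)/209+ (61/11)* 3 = 2929/176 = 16.64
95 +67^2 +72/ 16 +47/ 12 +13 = 55265/ 12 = 4605.42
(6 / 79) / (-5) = -6 / 395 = -0.02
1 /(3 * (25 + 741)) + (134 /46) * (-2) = -307909 /52854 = -5.83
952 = 952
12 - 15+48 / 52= -27 / 13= -2.08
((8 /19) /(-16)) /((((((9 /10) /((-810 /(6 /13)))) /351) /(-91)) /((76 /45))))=-2768220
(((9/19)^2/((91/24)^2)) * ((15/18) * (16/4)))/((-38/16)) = -1244160/56799379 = -0.02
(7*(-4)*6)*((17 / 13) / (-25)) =2856 / 325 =8.79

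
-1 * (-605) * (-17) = -10285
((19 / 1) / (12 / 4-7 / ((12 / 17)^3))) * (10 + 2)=-393984 / 29207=-13.49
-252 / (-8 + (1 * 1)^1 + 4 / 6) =756 / 19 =39.79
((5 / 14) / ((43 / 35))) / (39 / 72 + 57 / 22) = 3300 / 35561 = 0.09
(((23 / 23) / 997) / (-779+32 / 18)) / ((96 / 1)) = -3 / 223168480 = -0.00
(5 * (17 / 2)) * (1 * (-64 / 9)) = -2720 / 9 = -302.22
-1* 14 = -14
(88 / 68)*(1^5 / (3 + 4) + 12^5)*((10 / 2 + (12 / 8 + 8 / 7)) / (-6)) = -2050128025 / 4998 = -410189.68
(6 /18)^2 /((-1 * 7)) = -1 /63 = -0.02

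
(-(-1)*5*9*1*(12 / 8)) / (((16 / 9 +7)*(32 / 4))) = 1215 / 1264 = 0.96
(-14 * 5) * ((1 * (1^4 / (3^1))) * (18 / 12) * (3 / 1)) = -105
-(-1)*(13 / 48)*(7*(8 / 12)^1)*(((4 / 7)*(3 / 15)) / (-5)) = -0.03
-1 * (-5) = 5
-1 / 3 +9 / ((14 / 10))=128 / 21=6.10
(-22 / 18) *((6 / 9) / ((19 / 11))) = -242 / 513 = -0.47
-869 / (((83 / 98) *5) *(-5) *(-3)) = -85162 / 6225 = -13.68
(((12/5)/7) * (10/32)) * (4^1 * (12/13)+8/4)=111/182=0.61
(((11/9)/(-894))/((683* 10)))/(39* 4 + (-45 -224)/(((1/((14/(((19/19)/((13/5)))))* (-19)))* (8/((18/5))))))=-55/23046183925362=-0.00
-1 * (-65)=65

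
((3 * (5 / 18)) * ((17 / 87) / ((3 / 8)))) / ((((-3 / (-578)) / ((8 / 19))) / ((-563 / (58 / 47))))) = -20800462880 / 1294299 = -16070.83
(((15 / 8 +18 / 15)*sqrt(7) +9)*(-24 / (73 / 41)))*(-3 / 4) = 45387*sqrt(7) / 1460 +6642 / 73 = 173.23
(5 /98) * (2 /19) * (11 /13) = 55 /12103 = 0.00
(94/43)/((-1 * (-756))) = 47/16254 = 0.00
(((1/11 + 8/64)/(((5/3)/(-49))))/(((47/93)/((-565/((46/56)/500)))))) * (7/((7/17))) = 873211200750/11891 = 73434631.30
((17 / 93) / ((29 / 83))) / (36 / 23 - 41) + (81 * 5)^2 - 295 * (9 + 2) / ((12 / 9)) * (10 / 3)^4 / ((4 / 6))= -2103734422184 / 7338537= -286669.46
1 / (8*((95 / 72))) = 9 / 95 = 0.09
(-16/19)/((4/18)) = -72/19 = -3.79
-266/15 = -17.73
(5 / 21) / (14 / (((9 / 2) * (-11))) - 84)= -165 / 58408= -0.00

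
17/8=2.12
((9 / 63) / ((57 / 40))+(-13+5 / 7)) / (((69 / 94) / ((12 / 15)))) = -13.28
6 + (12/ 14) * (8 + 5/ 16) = 105/ 8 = 13.12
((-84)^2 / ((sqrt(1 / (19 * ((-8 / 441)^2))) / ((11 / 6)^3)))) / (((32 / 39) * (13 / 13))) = 17303 * sqrt(19) / 18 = 4190.11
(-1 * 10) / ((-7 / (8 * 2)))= 160 / 7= 22.86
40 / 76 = 10 / 19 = 0.53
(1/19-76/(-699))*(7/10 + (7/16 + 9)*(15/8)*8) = 1283657/55920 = 22.96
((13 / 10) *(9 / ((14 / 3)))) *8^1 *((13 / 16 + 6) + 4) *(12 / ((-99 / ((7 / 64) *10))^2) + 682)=1282814506961 / 8673280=147904.20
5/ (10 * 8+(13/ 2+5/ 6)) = 15/ 262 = 0.06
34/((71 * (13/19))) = 0.70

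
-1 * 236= -236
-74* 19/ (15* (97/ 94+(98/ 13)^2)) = -22335716/ 13787535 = -1.62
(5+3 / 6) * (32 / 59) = 176 / 59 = 2.98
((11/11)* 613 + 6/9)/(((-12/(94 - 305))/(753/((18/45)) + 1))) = 1463294917/72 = 20323540.51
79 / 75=1.05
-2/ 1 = -2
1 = 1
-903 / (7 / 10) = -1290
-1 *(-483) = 483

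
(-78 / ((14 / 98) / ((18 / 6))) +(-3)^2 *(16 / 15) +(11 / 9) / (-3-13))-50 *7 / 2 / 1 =-1298503 / 720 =-1803.48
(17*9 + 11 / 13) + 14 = 2182 / 13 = 167.85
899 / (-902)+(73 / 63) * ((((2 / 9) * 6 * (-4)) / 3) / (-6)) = -1002431 / 1534302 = -0.65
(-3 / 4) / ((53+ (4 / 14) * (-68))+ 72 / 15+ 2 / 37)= -1295 / 66348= -0.02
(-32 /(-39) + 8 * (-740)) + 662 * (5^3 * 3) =242330.82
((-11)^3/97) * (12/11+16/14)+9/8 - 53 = -448281/5432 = -82.53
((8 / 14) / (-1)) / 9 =-0.06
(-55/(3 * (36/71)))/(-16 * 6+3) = 3905/10044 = 0.39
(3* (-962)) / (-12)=481 / 2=240.50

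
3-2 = 1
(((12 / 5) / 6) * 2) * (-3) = -2.40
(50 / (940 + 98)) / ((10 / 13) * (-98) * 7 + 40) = -65 / 658092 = -0.00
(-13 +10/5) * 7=-77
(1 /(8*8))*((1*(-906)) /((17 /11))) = -4983 /544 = -9.16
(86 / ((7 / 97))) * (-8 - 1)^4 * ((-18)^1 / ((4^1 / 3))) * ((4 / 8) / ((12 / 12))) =-738880137 / 14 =-52777152.64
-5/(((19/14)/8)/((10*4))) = -22400/19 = -1178.95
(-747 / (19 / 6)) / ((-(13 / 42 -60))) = -188244 / 47633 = -3.95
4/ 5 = 0.80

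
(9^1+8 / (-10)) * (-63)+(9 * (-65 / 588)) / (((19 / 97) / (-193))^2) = -341896707723 / 353780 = -966410.50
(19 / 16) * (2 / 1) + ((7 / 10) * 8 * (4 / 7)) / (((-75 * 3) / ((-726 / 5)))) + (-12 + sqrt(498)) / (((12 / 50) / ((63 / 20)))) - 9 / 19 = 139.36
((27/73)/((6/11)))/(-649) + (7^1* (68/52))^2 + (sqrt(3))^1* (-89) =121981333/1455766 - 89* sqrt(3) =-70.36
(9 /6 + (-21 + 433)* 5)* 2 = 4123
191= 191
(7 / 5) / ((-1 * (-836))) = 7 / 4180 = 0.00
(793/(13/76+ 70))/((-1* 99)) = -60268/527967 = -0.11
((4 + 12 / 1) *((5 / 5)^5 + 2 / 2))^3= 32768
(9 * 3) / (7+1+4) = 9 / 4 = 2.25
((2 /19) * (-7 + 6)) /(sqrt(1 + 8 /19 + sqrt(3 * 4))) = -2 * sqrt(19) /(19 * sqrt(27 + 38 * sqrt(3))) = -0.05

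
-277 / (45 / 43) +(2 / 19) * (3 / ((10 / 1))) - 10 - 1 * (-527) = 252.34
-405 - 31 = -436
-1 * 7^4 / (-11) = 2401 / 11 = 218.27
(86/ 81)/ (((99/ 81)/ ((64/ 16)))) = 344/ 99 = 3.47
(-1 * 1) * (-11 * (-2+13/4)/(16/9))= 495/64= 7.73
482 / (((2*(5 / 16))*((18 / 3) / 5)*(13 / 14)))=26992 / 39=692.10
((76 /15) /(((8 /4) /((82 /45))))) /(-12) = -779 /2025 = -0.38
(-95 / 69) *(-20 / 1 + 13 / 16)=29165 / 1104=26.42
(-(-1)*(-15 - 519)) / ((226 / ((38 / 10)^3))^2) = -12561250227 / 399031250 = -31.48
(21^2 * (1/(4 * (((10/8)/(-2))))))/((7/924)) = -116424/5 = -23284.80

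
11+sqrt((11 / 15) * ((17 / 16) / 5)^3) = 17 * sqrt(561) / 4800+11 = 11.08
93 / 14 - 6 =9 / 14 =0.64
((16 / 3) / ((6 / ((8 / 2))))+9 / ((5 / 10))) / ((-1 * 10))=-97 / 45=-2.16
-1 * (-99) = 99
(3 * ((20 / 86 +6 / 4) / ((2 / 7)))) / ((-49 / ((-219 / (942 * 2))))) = 32631 / 756112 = 0.04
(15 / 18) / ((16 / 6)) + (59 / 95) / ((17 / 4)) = 11851 / 25840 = 0.46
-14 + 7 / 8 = -105 / 8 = -13.12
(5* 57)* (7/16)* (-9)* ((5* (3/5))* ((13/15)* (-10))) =233415/8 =29176.88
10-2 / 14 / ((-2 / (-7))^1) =19 / 2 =9.50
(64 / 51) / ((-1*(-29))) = 64 / 1479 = 0.04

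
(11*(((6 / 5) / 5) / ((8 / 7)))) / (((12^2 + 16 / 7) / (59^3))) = 332097843 / 102400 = 3243.14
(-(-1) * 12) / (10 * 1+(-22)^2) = 6 / 247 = 0.02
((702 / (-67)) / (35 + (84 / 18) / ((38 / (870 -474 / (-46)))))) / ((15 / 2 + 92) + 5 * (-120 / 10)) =-102258 / 55168939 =-0.00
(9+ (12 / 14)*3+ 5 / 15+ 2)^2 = 85264 / 441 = 193.34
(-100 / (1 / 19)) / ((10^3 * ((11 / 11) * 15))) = -19 / 150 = -0.13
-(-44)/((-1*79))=-44/79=-0.56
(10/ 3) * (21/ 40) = 7/ 4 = 1.75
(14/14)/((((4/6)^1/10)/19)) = 285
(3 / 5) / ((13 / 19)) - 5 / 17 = 644 / 1105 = 0.58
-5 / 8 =-0.62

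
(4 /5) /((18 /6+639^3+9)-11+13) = 4 /1304585665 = 0.00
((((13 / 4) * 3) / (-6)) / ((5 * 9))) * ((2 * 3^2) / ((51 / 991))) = -12883 / 1020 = -12.63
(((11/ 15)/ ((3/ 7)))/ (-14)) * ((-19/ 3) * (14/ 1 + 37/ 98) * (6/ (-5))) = -13.36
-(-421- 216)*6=3822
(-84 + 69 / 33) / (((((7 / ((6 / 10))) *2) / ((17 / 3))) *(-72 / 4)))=15317 / 13860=1.11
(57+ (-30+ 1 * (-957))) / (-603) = 310 / 201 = 1.54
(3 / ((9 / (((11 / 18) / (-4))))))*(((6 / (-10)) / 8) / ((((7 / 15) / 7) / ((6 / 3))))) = 11 / 96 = 0.11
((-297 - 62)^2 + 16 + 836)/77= 129733/77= 1684.84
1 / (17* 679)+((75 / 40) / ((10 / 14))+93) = 8830403 / 92344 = 95.63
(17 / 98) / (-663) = -1 / 3822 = -0.00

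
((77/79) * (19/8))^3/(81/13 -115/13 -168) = -40707678011/559902977024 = -0.07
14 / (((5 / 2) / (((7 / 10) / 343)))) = 0.01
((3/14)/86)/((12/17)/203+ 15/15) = 1479/595636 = 0.00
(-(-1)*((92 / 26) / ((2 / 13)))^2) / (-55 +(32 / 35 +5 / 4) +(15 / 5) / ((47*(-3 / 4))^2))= -490795620 / 49017679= -10.01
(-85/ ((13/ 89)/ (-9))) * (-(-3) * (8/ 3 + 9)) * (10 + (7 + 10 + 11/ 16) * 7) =5101949475/ 208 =24528603.25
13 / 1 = 13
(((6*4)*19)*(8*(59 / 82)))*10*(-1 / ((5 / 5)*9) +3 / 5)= 1578368 / 123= 12832.26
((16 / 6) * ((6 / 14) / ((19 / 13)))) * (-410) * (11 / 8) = -58630 / 133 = -440.83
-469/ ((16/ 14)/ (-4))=3283/ 2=1641.50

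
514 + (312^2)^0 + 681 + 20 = 1216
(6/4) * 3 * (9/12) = 3.38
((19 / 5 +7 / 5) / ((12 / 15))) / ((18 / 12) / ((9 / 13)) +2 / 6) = 13 / 5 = 2.60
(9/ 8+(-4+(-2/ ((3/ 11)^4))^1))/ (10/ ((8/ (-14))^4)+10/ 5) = -3777904/ 993141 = -3.80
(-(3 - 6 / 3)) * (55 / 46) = -55 / 46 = -1.20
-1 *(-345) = 345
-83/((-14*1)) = 83/14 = 5.93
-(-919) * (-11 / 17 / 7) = -10109 / 119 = -84.95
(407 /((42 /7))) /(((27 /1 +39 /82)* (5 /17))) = 283679 /33795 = 8.39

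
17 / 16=1.06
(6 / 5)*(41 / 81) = 82 / 135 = 0.61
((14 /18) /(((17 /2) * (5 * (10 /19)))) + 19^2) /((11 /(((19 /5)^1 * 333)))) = 970813474 /23375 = 41532.13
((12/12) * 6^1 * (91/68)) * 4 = 546/17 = 32.12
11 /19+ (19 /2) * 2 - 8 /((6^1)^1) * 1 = 1040 /57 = 18.25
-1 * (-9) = 9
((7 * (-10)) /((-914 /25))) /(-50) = -35 /914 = -0.04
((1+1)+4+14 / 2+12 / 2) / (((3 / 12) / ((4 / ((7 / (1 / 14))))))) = 3.10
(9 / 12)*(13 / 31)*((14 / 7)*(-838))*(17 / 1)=-277797 / 31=-8961.19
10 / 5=2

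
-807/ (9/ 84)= -7532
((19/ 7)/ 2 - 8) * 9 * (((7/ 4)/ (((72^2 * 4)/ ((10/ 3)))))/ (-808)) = 155/ 7446528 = 0.00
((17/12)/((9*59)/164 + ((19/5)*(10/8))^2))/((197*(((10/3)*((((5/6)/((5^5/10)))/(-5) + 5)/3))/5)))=156825/625100503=0.00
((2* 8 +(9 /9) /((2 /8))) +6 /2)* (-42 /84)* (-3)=69 /2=34.50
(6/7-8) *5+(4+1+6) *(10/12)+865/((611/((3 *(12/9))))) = -535945/25662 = -20.88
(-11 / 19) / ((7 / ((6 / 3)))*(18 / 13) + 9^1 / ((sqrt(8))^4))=-9152 / 78831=-0.12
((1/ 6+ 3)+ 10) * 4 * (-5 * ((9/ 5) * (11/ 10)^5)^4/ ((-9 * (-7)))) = -12914781652720354496631597/ 43750000000000000000000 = -295.20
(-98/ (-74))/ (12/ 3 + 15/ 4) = 196/ 1147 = 0.17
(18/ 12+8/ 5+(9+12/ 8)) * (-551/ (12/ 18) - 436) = -17170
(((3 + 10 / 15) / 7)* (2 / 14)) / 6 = 11 / 882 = 0.01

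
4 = 4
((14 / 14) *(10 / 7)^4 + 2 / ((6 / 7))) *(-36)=-561684 / 2401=-233.94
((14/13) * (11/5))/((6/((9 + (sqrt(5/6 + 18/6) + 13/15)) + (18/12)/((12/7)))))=77 * sqrt(138)/1170 + 99253/23400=5.01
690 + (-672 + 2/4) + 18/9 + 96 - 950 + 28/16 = -3327/4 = -831.75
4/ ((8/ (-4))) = -2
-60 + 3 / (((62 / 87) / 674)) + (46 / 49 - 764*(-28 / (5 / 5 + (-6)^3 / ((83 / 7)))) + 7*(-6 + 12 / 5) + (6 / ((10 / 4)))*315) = 24599541789 / 10853255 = 2266.56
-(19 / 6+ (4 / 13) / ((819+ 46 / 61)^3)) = -30884263431728419 / 9752925292509750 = -3.17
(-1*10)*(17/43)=-170/43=-3.95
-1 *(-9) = 9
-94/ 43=-2.19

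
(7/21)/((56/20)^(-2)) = 196/75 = 2.61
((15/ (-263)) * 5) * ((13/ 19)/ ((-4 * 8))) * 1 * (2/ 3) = 325/ 79952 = 0.00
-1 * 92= -92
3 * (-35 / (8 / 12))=-315 / 2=-157.50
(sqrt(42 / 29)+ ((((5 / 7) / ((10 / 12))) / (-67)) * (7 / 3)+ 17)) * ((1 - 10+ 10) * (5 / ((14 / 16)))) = 40 * sqrt(1218) / 203+ 45480 / 469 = 103.85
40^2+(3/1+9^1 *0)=1603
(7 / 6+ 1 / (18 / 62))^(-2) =324 / 6889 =0.05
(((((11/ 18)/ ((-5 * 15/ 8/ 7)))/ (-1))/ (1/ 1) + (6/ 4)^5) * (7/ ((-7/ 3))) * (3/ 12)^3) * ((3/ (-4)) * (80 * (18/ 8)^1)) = 521643/ 10240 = 50.94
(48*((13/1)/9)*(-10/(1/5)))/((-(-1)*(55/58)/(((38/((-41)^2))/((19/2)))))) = -482560/55473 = -8.70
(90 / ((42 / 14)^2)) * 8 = 80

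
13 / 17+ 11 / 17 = 24 / 17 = 1.41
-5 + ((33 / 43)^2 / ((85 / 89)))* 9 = 86464 / 157165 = 0.55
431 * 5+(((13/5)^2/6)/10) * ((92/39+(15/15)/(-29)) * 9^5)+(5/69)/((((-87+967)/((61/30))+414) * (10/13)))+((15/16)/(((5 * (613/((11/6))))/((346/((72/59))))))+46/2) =8942637588719249851/506875743216000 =17642.66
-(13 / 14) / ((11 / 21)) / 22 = -39 / 484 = -0.08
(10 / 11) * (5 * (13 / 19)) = 650 / 209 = 3.11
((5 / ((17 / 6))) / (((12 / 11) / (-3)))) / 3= -55 / 34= -1.62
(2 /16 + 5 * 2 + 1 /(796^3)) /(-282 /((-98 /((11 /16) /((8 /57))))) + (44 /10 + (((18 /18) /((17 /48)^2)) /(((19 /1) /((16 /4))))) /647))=8889678189490634690 /16241198780624839177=0.55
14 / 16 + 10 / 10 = 15 / 8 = 1.88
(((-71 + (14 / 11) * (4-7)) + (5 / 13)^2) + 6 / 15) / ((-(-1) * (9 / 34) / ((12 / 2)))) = -15647752 / 9295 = -1683.46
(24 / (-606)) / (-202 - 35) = 4 / 23937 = 0.00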